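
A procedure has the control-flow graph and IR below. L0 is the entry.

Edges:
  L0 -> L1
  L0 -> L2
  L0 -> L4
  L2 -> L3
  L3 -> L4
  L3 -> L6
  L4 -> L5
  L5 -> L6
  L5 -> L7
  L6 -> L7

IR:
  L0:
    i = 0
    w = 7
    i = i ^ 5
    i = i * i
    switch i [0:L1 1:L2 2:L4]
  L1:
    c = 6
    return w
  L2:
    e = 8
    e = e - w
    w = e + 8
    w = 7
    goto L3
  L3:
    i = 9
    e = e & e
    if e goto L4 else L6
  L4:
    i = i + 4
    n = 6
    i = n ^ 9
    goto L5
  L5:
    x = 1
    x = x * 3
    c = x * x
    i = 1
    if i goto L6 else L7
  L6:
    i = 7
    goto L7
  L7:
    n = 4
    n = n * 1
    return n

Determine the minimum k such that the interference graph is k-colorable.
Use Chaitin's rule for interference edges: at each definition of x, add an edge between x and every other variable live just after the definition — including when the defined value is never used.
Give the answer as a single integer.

Answer: 3

Working:
def/use:
  L0: {i,w} / ∅
  L1: {c} / {w}
  L2: {e,w} / {w}
  L3: {e,i} / {e}
  L4: {i,n} / {i}
  L5: {c,i,x} / ∅
  L6: {i} / ∅
  L7: {n} / ∅

Liveness:
  live L0: ∅→{i,w}
  live L1: {w}→∅
  live L2: {w}→{e}
  live L3: {e}→{i}
  live L4: {i}→∅
  live L5: ∅→∅
  live L6: ∅→∅
  live L7: ∅→∅

Conflict graph:
  c: {w}
  e: {i,w}
  i: {e,w}
  n: ∅
  w: {c,e,i}
  x: ∅

Chromatic number:
  clique {e,i,w} ⇒ need ≥ 3
  assign c→c1 e→c1 i→c2 n→c0 w→c0 x→c0 — no edge inside a register ⇒ χ ≤ 3
  χ = 3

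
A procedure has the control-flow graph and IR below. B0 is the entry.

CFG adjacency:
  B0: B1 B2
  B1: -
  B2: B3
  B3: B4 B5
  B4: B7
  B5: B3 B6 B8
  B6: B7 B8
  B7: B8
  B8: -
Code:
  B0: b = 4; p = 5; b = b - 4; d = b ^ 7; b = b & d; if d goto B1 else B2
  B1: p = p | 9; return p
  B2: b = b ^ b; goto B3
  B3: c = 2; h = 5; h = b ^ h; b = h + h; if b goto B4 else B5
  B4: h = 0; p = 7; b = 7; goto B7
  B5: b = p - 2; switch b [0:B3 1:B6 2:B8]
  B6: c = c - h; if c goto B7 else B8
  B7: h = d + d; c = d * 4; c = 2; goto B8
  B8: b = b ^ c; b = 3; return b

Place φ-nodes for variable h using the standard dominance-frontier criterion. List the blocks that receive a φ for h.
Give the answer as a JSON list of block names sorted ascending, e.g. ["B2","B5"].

Answer: ["B3", "B7", "B8"]

Analysis:
idom tree: B1←B0 B2←B0 B3←B2 B4←B3 B5←B3 B6←B5 B7←B3 B8←B3
Dom at joins:
  B3: preds {B2,B5}: {B0,B2} ∩ {B0,B2,B3,B5} = {B0,B2}; idom=B2
  B7: preds {B4,B6}: {B0,B2,B3,B4} ∩ {B0,B2,B3,B5,B6} = {B0,B2,B3}; idom=B3
  B8: preds {B5,B6,B7}: {B0,B2,B3,B5} ∩ {B0,B2,B3,B5,B6} ∩ {B0,B2,B3,B7} = {B0,B2,B3}; idom=B3

Frontier:
  join B3 pred B2: · stop@B2
  join B3 pred B5: B5→B3 stop@B2
  join B7 pred B4: B4 stop@B3
  join B7 pred B6: B6→B5 stop@B3
  join B8 pred B5: B5 stop@B3
  join B8 pred B6: B6→B5 stop@B3
  join B8 pred B7: B7 stop@B3
  DF(B0)=∅
  DF(B1)=∅
  DF(B2)=∅
  DF(B3)={B3}
  DF(B4)={B7}
  DF(B5)={B3,B7,B8}
  DF(B6)={B7,B8}
  DF(B7)={B8}
  DF(B8)=∅

φ for h: defs {B3,B4,B7}
  DF⁺ = {B3,B7,B8}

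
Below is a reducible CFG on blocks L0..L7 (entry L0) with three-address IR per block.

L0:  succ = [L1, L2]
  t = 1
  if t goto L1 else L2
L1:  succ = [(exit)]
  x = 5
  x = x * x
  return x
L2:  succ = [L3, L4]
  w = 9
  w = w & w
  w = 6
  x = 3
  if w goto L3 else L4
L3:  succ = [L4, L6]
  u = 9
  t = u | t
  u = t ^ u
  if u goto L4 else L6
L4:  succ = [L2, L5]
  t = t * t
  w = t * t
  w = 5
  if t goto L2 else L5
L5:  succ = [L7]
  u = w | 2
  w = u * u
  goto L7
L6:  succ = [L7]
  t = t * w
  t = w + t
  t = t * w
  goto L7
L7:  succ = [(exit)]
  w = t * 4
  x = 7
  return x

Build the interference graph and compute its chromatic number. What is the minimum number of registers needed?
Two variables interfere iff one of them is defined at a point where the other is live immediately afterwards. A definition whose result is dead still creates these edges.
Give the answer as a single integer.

Answer: 3

Working:
Block summaries:
  L0: {t} / ∅
  L1: {x} / ∅
  L2: {w,x} / ∅
  L3: {t,u} / {t}
  L4: {t,w} / {t}
  L5: {u,w} / {w}
  L6: {t} / {t,w}
  L7: {w,x} / {t}

Backward fixpoint:
  L0: in=∅ out={t}
  L1: in=∅ out=∅
  L2: in={t} out={t,w}
  L3: in={t,w} out={t,w}
  L4: in={t} out={t,w}
  L5: in={t,w} out={t}
  L6: in={t,w} out={t}
  L7: in={t} out=∅

Conflict graph:
  t↔{u,w,x}
  u↔{t,w}
  w↔{t,u,x}
  x↔{t,w}

Chromatic number:
  clique {t,u,w} ⇒ need ≥ 3
  assign t→r0 u→r2 w→r1 x→r2 — no edge inside a register ⇒ χ ≤ 3
  χ = 3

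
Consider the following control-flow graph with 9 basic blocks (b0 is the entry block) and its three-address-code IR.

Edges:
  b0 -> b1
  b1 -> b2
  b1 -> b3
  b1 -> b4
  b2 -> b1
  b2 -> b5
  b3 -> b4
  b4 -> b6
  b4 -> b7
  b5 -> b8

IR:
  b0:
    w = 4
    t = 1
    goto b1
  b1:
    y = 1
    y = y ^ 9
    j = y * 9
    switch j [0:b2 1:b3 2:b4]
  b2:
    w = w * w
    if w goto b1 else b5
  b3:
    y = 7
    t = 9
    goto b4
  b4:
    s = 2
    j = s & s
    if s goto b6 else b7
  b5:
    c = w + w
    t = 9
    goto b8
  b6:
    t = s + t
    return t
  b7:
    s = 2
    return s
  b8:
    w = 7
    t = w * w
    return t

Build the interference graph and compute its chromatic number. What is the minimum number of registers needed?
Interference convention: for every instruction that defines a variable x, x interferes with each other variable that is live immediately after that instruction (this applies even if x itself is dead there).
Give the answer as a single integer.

Block summaries:
  b0 def {t,w} use ∅
  b1 def {j,y} use ∅
  b2 def {w} use {w}
  b3 def {t,y} use ∅
  b4 def {j,s} use ∅
  b5 def {c,t} use {w}
  b6 def {t} use {s,t}
  b7 def {s} use ∅
  b8 def {t,w} use ∅

Liveness:
  b0: in=∅ out={t,w}
  b1: in={t,w} out={t,w}
  b2: in={t,w} out={t,w}
  b3: in=∅ out={t}
  b4: in={t} out={s,t}
  b5: in={w} out=∅
  b6: in={s,t} out=∅
  b7: in=∅ out=∅
  b8: in=∅ out=∅

Interfere edges:
  c↔∅
  j↔{s,t,w}
  s↔{j,t}
  t↔{j,s,w,y}
  w↔{j,t,y}
  y↔{t,w}

Chromatic number:
  clique {j,s,t} ⇒ need ≥ 3
  assign c→r0 j→r1 s→r2 t→r0 w→r2 y→r1 — no edge inside a register ⇒ χ ≤ 3
  χ = 3

Answer: 3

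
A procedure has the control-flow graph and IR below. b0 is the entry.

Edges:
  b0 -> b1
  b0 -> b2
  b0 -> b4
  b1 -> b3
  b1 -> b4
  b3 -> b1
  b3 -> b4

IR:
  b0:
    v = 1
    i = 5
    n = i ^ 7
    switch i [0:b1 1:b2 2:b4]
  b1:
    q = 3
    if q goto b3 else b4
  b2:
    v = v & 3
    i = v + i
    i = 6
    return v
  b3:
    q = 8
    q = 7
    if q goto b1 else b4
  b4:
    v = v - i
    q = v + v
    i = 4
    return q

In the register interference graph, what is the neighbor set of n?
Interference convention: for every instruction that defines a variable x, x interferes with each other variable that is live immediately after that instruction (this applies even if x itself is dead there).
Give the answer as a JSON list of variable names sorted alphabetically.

Block summaries:
  b0: def={i,n,v} ue=∅
  b1: def={q} ue=∅
  b2: def={i,v} ue={i,v}
  b3: def={q} ue=∅
  b4: def={i,q,v} ue={i,v}

Backward fixpoint:
  live b0: ∅→{i,v}
  live b1: {i,v}→{i,v}
  live b2: {i,v}→∅
  live b3: {i,v}→{i,v}
  live b4: {i,v}→∅

Interference:
  i: {n,q,v}
  n: {i,v}
  q: {i,v}
  v: {i,n,q}

N(n) = ["i", "v"]

Answer: ["i", "v"]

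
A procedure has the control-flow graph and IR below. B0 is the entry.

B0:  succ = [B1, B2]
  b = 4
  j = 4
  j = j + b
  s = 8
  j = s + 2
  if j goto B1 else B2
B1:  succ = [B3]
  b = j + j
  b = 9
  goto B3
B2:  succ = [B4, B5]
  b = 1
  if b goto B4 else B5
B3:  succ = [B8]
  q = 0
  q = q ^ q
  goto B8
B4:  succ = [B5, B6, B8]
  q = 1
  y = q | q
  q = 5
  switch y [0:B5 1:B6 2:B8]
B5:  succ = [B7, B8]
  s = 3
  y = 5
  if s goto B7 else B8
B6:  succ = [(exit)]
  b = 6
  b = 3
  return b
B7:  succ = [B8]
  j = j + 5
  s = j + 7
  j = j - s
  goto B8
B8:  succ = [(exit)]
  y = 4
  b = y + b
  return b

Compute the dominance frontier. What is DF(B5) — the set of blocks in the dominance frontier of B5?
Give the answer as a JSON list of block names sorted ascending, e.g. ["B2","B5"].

idom tree: B1←B0 B2←B0 B3←B1 B4←B2 B5←B2 B6←B4 B7←B5 B8←B0
Dom at joins:
  B5: preds {B2,B4}: {B0,B2} ∩ {B0,B2,B4} = {B0,B2}; idom=B2
  B8: preds {B3,B4,B5,B7}: {B0,B1,B3} ∩ {B0,B2,B4} ∩ {B0,B2,B5} ∩ {B0,B2,B5,B7} = {B0}; idom=B0

DF walk-up:
  B5←B2: walk · to B2
  B5←B4: walk B4 to B2
  B8←B3: walk B3→B1 to B0
  B8←B4: walk B4→B2 to B0
  B8←B5: walk B5→B2 to B0
  B8←B7: walk B7→B5→B2 to B0
  B0: DF=∅
  B1: DF={B8}
  B2: DF={B8}
  B3: DF={B8}
  B4: DF={B5,B8}
  B5: DF={B8}
  B6: DF=∅
  B7: DF={B8}
  B8: DF=∅

DF(B5) = ["B8"]

Answer: ["B8"]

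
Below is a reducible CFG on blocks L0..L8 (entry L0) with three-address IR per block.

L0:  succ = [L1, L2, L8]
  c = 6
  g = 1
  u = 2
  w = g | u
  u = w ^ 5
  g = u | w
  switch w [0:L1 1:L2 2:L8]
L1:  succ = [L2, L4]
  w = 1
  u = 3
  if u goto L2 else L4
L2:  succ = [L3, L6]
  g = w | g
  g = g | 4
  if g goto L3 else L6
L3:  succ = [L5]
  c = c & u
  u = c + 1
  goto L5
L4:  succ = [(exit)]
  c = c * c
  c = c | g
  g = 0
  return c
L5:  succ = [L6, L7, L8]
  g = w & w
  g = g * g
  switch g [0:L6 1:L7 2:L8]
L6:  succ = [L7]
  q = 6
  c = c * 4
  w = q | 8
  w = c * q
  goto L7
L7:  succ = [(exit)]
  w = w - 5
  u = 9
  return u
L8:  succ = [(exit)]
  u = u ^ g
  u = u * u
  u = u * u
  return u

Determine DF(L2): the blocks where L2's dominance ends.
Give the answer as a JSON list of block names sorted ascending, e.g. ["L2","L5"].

Answer: ["L8"]

Working:
idom tree: L1←L0 L2←L0 L3←L2 L4←L1 L5←L3 L6←L2 L7←L2 L8←L0
Join-block Dom:
  L2: preds {L0,L1}: {L0} ∩ {L0,L1} = {L0}; idom=L0
  L6: preds {L2,L5}: {L0,L2} ∩ {L0,L2,L3,L5} = {L0,L2}; idom=L2
  L7: preds {L5,L6}: {L0,L2,L3,L5} ∩ {L0,L2,L6} = {L0,L2}; idom=L2
  L8: preds {L0,L5}: {L0} ∩ {L0,L2,L3,L5} = {L0}; idom=L0

DF walk-up:
  L2←L0: walk · to L0
  L2←L1: walk L1 to L0
  L6←L2: walk · to L2
  L6←L5: walk L5→L3 to L2
  L7←L5: walk L5→L3 to L2
  L7←L6: walk L6 to L2
  L8←L0: walk · to L0
  L8←L5: walk L5→L3→L2 to L0
  DF(L0)=∅
  DF(L1)={L2}
  DF(L2)={L8}
  DF(L3)={L6,L7,L8}
  DF(L4)=∅
  DF(L5)={L6,L7,L8}
  DF(L6)={L7}
  DF(L7)=∅
  DF(L8)=∅

DF(L2) = ["L8"]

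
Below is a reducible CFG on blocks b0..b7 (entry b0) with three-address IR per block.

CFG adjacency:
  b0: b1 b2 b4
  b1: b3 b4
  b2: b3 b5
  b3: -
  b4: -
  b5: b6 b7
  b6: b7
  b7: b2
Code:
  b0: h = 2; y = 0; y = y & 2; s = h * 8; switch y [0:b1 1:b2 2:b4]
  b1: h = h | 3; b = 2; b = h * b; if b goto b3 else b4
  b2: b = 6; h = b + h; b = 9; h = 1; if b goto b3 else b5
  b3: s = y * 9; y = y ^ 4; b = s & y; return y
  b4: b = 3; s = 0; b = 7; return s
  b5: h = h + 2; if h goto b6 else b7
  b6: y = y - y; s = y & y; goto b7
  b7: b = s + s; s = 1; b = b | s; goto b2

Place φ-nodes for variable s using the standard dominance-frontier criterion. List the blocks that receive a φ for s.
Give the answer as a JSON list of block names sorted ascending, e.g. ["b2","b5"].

idom tree: b1←b0 b2←b0 b3←b0 b4←b0 b5←b2 b6←b5 b7←b5
Dom∩ at merges:
  b2: preds {b0,b7}: {b0} ∩ {b0,b2,b5,b7} = {b0}; idom=b0
  b3: preds {b1,b2}: {b0,b1} ∩ {b0,b2} = {b0}; idom=b0
  b4: preds {b0,b1}: {b0} ∩ {b0,b1} = {b0}; idom=b0
  b7: preds {b5,b6}: {b0,b2,b5} ∩ {b0,b2,b5,b6} = {b0,b2,b5}; idom=b5

DF walk-up:
  b2←b0: walk · to b0
  b2←b7: walk b7→b5→b2 to b0
  b3←b1: walk b1 to b0
  b3←b2: walk b2 to b0
  b4←b0: walk · to b0
  b4←b1: walk b1 to b0
  b7←b5: walk · to b5
  b7←b6: walk b6 to b5
  b0 → ∅
  b1 → {b3,b4}
  b2 → {b2,b3}
  b3 → ∅
  b4 → ∅
  b5 → {b2}
  b6 → {b7}
  b7 → {b2}

φ for s: defs {b0,b3,b4,b6,b7}
  DF⁺ = {b2,b3,b7}

Answer: ["b2", "b3", "b7"]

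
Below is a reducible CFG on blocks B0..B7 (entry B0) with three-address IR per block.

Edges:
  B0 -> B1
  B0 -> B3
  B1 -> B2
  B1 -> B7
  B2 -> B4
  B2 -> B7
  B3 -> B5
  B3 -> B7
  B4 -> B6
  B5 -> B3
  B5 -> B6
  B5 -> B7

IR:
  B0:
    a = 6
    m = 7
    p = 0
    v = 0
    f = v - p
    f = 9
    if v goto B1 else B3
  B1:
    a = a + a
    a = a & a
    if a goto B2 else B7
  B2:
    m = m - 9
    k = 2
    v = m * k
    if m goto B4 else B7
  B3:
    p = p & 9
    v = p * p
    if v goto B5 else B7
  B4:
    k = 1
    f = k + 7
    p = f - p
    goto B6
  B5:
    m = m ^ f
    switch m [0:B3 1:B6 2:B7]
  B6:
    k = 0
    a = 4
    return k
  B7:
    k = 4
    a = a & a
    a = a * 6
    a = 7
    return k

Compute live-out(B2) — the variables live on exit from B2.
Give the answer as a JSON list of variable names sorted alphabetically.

Answer: ["a", "p"]

Analysis:
Per-block:
  B0 def {a,f,m,p,v} use ∅
  B1 def {a} use {a}
  B2 def {k,m,v} use {m}
  B3 def {p,v} use {p}
  B4 def {f,k,p} use {p}
  B5 def {m} use {f,m}
  B6 def {a,k} use ∅
  B7 def {a,k} use {a}

Liveness:
  B0 li=∅ lo={a,f,m,p}
  B1 li={a,m,p} lo={a,m,p}
  B2 li={a,m,p} lo={a,p}
  B3 li={a,f,m,p} lo={a,f,m,p}
  B4 li={p} lo=∅
  B5 li={a,f,m,p} lo={a,f,m,p}
  B6 li=∅ lo=∅
  B7 li={a} lo=∅

live-out(B2) = ["a", "p"]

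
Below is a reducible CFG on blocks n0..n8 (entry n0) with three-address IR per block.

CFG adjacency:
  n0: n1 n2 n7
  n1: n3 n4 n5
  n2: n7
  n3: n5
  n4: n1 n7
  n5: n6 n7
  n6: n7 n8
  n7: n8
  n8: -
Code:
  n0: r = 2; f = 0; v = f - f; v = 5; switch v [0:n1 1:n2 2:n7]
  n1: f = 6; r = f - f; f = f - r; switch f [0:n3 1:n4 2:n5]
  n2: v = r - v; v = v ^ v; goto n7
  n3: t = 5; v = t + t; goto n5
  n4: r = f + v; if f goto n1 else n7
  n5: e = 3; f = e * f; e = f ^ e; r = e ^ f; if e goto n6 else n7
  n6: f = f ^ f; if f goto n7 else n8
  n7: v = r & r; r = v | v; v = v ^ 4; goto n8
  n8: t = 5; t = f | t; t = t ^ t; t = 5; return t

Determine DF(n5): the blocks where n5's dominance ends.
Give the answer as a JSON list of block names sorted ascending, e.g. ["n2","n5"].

Answer: ["n7", "n8"]

Derivation:
idom tree: n1←n0 n2←n0 n3←n1 n4←n1 n5←n1 n6←n5 n7←n0 n8←n0
Dom∩ at merges:
  n1: preds {n0,n4}: {n0} ∩ {n0,n1,n4} = {n0}; idom=n0
  n5: preds {n1,n3}: {n0,n1} ∩ {n0,n1,n3} = {n0,n1}; idom=n1
  n7: preds {n0,n2,n4,n5,n6}: {n0} ∩ {n0,n2} ∩ {n0,n1,n4} ∩ {n0,n1,n5} ∩ {n0,n1,n5,n6} = {n0}; idom=n0
  n8: preds {n6,n7}: {n0,n1,n5,n6} ∩ {n0,n7} = {n0}; idom=n0

DF derivation:
  n1←n0: walk · to n0
  n1←n4: walk n4→n1 to n0
  n5←n1: walk · to n1
  n5←n3: walk n3 to n1
  n7←n0: walk · to n0
  n7←n2: walk n2 to n0
  n7←n4: walk n4→n1 to n0
  n7←n5: walk n5→n1 to n0
  n7←n6: walk n6→n5→n1 to n0
  n8←n6: walk n6→n5→n1 to n0
  n8←n7: walk n7 to n0
  DF(n0)=∅
  DF(n1)={n1,n7,n8}
  DF(n2)={n7}
  DF(n3)={n5}
  DF(n4)={n1,n7}
  DF(n5)={n7,n8}
  DF(n6)={n7,n8}
  DF(n7)={n8}
  DF(n8)=∅

DF(n5) = ["n7", "n8"]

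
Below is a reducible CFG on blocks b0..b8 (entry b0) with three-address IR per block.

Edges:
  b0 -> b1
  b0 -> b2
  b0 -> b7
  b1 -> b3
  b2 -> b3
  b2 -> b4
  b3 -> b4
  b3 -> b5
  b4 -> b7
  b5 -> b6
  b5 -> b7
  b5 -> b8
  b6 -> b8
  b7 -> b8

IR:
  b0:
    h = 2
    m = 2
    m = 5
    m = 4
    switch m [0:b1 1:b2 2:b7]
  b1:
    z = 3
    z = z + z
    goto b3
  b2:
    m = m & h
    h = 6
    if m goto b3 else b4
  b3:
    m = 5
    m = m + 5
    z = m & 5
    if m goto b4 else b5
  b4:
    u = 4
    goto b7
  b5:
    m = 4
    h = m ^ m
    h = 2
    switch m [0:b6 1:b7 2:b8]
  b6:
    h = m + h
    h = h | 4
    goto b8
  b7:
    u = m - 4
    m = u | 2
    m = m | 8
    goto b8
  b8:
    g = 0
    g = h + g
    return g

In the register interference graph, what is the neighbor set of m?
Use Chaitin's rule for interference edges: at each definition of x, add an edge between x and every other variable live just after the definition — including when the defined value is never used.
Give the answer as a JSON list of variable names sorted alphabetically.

Per-block:
  b0: def={h,m} ue=∅
  b1: def={z} ue=∅
  b2: def={h,m} ue={h,m}
  b3: def={m,z} ue=∅
  b4: def={u} ue=∅
  b5: def={h,m} ue=∅
  b6: def={h} ue={h,m}
  b7: def={m,u} ue={m}
  b8: def={g} ue={h}

Live sets:
  b0: in=∅ out={h,m}
  b1: in={h} out={h}
  b2: in={h,m} out={h,m}
  b3: in={h} out={h,m}
  b4: in={h,m} out={h,m}
  b5: in=∅ out={h,m}
  b6: in={h,m} out={h}
  b7: in={h,m} out={h}
  b8: in={h} out=∅

Interfere edges:
  g↔{h}
  h↔{g,m,u,z}
  m↔{h,u,z}
  u↔{h,m}
  z↔{h,m}

N(m) = ["h", "u", "z"]

Answer: ["h", "u", "z"]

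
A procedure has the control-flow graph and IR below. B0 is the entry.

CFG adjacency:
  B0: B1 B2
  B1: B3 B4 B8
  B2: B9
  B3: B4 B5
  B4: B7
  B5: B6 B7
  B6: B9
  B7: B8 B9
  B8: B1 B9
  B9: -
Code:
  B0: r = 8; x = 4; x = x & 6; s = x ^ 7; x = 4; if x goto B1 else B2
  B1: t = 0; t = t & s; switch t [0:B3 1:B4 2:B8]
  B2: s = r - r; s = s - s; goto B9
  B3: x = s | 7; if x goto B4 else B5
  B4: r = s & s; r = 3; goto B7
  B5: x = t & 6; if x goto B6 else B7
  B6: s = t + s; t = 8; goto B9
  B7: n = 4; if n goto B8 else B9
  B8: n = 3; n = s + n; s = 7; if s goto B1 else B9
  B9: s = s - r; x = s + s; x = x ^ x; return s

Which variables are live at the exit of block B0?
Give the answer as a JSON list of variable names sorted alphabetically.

Answer: ["r", "s"]

Working:
Block summaries:
  B0 def {r,s,x} use ∅
  B1 def {t} use {s}
  B2 def {s} use {r}
  B3 def {x} use {s}
  B4 def {r} use {s}
  B5 def {x} use {t}
  B6 def {s,t} use {s,t}
  B7 def {n} use ∅
  B8 def {n,s} use {s}
  B9 def {s,x} use {r,s}

Backward fixpoint:
  live B0: ∅→{r,s}
  live B1: {r,s}→{r,s,t}
  live B2: {r}→{r,s}
  live B3: {r,s,t}→{r,s,t}
  live B4: {s}→{r,s}
  live B5: {r,s,t}→{r,s,t}
  live B6: {r,s,t}→{r,s}
  live B7: {r,s}→{r,s}
  live B8: {r,s}→{r,s}
  live B9: {r,s}→∅

live-out(B0) = ["r", "s"]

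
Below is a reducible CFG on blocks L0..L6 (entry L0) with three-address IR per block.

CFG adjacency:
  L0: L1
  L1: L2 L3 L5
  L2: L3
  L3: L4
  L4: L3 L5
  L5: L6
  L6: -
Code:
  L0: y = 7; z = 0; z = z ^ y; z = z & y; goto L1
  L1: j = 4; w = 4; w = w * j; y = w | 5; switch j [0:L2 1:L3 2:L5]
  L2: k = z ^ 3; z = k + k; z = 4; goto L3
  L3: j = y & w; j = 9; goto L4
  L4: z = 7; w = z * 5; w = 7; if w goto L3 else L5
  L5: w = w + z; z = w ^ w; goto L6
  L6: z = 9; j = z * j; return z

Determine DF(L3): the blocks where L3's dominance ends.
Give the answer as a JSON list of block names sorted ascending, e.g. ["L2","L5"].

idom tree: L1←L0 L2←L1 L3←L1 L4←L3 L5←L1 L6←L5
Join-block Dom:
  L3: preds {L1,L2,L4}: {L0,L1} ∩ {L0,L1,L2} ∩ {L0,L1,L3,L4} = {L0,L1}; idom=L1
  L5: preds {L1,L4}: {L0,L1} ∩ {L0,L1,L3,L4} = {L0,L1}; idom=L1

DF walk-up:
  L3←L1: walk · to L1
  L3←L2: walk L2 to L1
  L3←L4: walk L4→L3 to L1
  L5←L1: walk · to L1
  L5←L4: walk L4→L3 to L1
  L0: DF=∅
  L1: DF=∅
  L2: DF={L3}
  L3: DF={L3,L5}
  L4: DF={L3,L5}
  L5: DF=∅
  L6: DF=∅

DF(L3) = ["L3", "L5"]

Answer: ["L3", "L5"]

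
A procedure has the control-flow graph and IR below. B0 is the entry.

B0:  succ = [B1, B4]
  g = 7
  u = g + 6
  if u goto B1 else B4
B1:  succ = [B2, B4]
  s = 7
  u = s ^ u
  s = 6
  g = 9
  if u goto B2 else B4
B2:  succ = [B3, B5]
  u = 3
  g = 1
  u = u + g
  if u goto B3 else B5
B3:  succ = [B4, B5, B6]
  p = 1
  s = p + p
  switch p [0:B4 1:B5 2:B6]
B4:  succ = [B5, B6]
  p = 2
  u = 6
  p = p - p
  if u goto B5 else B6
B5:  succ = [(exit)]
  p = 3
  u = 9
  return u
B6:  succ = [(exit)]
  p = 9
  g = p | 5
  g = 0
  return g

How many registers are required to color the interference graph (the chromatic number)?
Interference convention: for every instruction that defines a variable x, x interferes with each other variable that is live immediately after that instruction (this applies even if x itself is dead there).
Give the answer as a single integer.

def/use:
  B0: def={g,u} ue=∅
  B1: def={g,s,u} ue={u}
  B2: def={g,u} ue=∅
  B3: def={p,s} ue=∅
  B4: def={p,u} ue=∅
  B5: def={p,u} ue=∅
  B6: def={g,p} ue=∅

Live sets:
  B0: in=∅ out={u}
  B1: in={u} out=∅
  B2: in=∅ out=∅
  B3: in=∅ out=∅
  B4: in=∅ out=∅
  B5: in=∅ out=∅
  B6: in=∅ out=∅

Conflict graph:
  g: {u}
  p: {s,u}
  s: {p,u}
  u: {g,p,s}

Colouring:
  clique {p,s,u} ⇒ need ≥ 3
  assign g→r1 p→r1 s→r2 u→r0 — no edge inside a register ⇒ χ ≤ 3
  χ = 3

Answer: 3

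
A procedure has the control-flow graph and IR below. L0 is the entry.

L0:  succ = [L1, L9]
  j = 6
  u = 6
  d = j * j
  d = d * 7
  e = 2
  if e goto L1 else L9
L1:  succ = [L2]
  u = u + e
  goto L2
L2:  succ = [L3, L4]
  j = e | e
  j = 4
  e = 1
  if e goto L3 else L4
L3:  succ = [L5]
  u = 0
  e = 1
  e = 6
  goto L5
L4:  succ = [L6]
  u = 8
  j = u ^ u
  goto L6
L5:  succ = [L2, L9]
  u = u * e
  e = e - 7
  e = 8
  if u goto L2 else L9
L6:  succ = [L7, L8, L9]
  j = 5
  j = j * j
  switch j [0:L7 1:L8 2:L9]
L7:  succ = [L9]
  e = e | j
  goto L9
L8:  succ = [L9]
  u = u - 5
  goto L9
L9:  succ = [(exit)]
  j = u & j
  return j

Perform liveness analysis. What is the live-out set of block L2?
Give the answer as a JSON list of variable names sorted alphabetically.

def/use:
  L0: def={d,e,j,u} ue=∅
  L1: def={u} ue={e,u}
  L2: def={e,j} ue={e}
  L3: def={e,u} ue=∅
  L4: def={j,u} ue=∅
  L5: def={e,u} ue={e,u}
  L6: def={j} ue=∅
  L7: def={e} ue={e,j}
  L8: def={u} ue={u}
  L9: def={j} ue={j,u}

Backward fixpoint:
  live L0: ∅→{e,j,u}
  live L1: {e,u}→{e}
  live L2: {e}→{e,j}
  live L3: {j}→{e,j,u}
  live L4: {e}→{e,u}
  live L5: {e,j,u}→{e,j,u}
  live L6: {e,u}→{e,j,u}
  live L7: {e,j,u}→{j,u}
  live L8: {j,u}→{j,u}
  live L9: {j,u}→∅

live-out(L2) = ["e", "j"]

Answer: ["e", "j"]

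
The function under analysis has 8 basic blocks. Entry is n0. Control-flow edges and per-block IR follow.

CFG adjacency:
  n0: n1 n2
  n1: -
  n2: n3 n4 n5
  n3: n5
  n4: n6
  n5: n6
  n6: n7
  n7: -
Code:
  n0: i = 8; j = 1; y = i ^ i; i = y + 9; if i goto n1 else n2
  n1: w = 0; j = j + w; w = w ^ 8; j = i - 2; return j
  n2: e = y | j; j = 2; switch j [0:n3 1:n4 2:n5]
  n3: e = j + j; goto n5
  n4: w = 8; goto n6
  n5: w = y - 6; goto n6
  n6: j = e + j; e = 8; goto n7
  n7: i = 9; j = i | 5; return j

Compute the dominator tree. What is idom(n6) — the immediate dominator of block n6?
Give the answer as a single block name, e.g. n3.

idom tree: n1←n0 n2←n0 n3←n2 n4←n2 n5←n2 n6←n2 n7←n6
Dom∩ at merges:
  n5: preds {n2,n3}: {n0,n2} ∩ {n0,n2,n3} = {n0,n2}; idom=n2
  n6: preds {n4,n5}: {n0,n2,n4} ∩ {n0,n2,n5} = {n0,n2}; idom=n2

idom(n6) = n2

Answer: n2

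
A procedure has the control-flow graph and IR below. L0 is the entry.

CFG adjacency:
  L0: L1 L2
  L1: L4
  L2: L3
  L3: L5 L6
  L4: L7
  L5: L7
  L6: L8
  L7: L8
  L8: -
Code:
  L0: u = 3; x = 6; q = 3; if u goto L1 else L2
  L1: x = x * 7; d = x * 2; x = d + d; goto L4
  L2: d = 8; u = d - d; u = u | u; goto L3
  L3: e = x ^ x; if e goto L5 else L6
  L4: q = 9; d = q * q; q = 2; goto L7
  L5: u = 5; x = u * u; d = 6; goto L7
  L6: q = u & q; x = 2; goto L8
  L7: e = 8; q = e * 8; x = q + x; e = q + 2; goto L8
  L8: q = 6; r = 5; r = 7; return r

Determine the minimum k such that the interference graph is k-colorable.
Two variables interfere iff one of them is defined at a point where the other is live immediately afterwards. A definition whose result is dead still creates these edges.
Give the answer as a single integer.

Block summaries:
  L0 def {q,u,x} use ∅
  L1 def {d,x} use {x}
  L2 def {d,u} use ∅
  L3 def {e} use {x}
  L4 def {d,q} use ∅
  L5 def {d,u,x} use ∅
  L6 def {q,x} use {q,u}
  L7 def {e,q,x} use {x}
  L8 def {q,r} use ∅

Live sets:
  L0: in=∅ out={q,x}
  L1: in={x} out={x}
  L2: in={q,x} out={q,u,x}
  L3: in={q,u,x} out={q,u}
  L4: in={x} out={x}
  L5: in=∅ out={x}
  L6: in={q,u} out=∅
  L7: in={x} out=∅
  L8: in=∅ out=∅

Interfere edges:
  d: {q,x}
  e: {q,u,x}
  q: {d,e,u,x}
  r: ∅
  u: {e,q,x}
  x: {d,e,q,u}

Colouring:
  lower bound: {e,q,u,x} mutually conflict ⇒ χ ≥ 4
  assign d→c2 e→c2 q→c0 r→c0 u→c3 x→c1 — no edge inside a register ⇒ χ ≤ 4
  χ = 4

Answer: 4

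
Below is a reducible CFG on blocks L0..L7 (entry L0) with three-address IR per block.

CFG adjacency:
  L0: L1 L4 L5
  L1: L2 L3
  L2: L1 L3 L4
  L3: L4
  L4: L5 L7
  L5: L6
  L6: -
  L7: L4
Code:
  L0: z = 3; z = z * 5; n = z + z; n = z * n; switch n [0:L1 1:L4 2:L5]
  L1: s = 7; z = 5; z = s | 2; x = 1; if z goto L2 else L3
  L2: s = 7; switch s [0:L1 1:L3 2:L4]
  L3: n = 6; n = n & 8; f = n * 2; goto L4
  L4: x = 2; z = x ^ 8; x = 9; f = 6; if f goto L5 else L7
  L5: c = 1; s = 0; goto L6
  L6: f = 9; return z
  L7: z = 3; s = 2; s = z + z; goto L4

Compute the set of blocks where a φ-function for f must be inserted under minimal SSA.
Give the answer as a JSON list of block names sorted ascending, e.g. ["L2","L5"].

idom tree: L1←L0 L2←L1 L3←L1 L4←L0 L5←L0 L6←L5 L7←L4
Dom at joins:
  L1: preds {L0,L2}: {L0} ∩ {L0,L1,L2} = {L0}; idom=L0
  L3: preds {L1,L2}: {L0,L1} ∩ {L0,L1,L2} = {L0,L1}; idom=L1
  L4: preds {L0,L2,L3,L7}: {L0} ∩ {L0,L1,L2} ∩ {L0,L1,L3} ∩ {L0,L4,L7} = {L0}; idom=L0
  L5: preds {L0,L4}: {L0} ∩ {L0,L4} = {L0}; idom=L0

DF walk-up:
  L1←L0: walk · to L0
  L1←L2: walk L2→L1 to L0
  L3←L1: walk · to L1
  L3←L2: walk L2 to L1
  L4←L0: walk · to L0
  L4←L2: walk L2→L1 to L0
  L4←L3: walk L3→L1 to L0
  L4←L7: walk L7→L4 to L0
  L5←L0: walk · to L0
  L5←L4: walk L4 to L0
  DF(L0)=∅
  DF(L1)={L1,L4}
  DF(L2)={L1,L3,L4}
  DF(L3)={L4}
  DF(L4)={L4,L5}
  DF(L5)=∅
  DF(L6)=∅
  DF(L7)={L4}

φ for f: defs {L3,L4,L6}
  DF⁺ = {L4,L5}

Answer: ["L4", "L5"]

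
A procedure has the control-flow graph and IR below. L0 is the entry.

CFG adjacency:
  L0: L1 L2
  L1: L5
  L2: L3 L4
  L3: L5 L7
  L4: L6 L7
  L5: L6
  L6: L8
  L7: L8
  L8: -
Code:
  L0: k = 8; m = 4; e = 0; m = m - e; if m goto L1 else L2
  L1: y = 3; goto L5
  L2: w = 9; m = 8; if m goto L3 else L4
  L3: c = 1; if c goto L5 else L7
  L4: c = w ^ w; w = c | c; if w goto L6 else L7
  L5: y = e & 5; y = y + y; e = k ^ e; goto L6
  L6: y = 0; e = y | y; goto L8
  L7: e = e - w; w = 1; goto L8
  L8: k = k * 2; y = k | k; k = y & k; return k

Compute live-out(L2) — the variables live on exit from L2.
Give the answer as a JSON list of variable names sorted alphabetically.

Answer: ["e", "k", "w"]

Derivation:
Per-block:
  L0 def {e,k,m} use ∅
  L1 def {y} use ∅
  L2 def {m,w} use ∅
  L3 def {c} use ∅
  L4 def {c,w} use {w}
  L5 def {e,y} use {e,k}
  L6 def {e,y} use ∅
  L7 def {e,w} use {e,w}
  L8 def {k,y} use {k}

Liveness:
  L0: in=∅ out={e,k}
  L1: in={e,k} out={e,k}
  L2: in={e,k} out={e,k,w}
  L3: in={e,k,w} out={e,k,w}
  L4: in={e,k,w} out={e,k,w}
  L5: in={e,k} out={k}
  L6: in={k} out={k}
  L7: in={e,k,w} out={k}
  L8: in={k} out=∅

live-out(L2) = ["e", "k", "w"]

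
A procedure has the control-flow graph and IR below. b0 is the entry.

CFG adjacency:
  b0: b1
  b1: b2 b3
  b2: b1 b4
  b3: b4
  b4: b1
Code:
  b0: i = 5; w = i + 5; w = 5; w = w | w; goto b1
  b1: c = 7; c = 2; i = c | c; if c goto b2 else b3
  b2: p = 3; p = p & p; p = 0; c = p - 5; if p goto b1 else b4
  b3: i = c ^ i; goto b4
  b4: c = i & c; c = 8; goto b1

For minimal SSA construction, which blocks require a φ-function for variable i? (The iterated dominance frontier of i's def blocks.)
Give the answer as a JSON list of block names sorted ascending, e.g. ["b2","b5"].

idom tree: b1←b0 b2←b1 b3←b1 b4←b1
Dom∩ at merges:
  b1: preds {b0,b2,b4}: {b0} ∩ {b0,b1,b2} ∩ {b0,b1,b4} = {b0}; idom=b0
  b4: preds {b2,b3}: {b0,b1,b2} ∩ {b0,b1,b3} = {b0,b1}; idom=b1

DF derivation:
  join b1 pred b0: · stop@b0
  join b1 pred b2: b2→b1 stop@b0
  join b1 pred b4: b4→b1 stop@b0
  join b4 pred b2: b2 stop@b1
  join b4 pred b3: b3 stop@b1
  b0 → ∅
  b1 → {b1}
  b2 → {b1,b4}
  b3 → {b4}
  b4 → {b1}

φ for i: defs {b0,b1,b3}
  DF⁺ = {b1,b4}

Answer: ["b1", "b4"]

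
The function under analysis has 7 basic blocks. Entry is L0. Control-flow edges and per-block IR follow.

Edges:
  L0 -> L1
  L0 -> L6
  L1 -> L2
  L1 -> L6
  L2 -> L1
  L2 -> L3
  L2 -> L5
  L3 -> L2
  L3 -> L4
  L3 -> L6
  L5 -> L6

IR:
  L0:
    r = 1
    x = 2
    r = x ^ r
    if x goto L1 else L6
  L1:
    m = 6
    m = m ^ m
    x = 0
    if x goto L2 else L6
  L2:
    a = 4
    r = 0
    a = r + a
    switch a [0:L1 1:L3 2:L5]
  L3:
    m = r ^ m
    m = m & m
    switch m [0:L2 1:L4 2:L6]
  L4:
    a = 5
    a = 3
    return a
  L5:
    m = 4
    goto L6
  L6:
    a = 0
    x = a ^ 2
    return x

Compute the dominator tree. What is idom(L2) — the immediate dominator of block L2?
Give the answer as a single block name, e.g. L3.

Answer: L1

Derivation:
idom tree: L1←L0 L2←L1 L3←L2 L4←L3 L5←L2 L6←L0
Dom∩ at merges:
  L1: preds {L0,L2}: {L0} ∩ {L0,L1,L2} = {L0}; idom=L0
  L2: preds {L1,L3}: {L0,L1} ∩ {L0,L1,L2,L3} = {L0,L1}; idom=L1
  L6: preds {L0,L1,L3,L5}: {L0} ∩ {L0,L1} ∩ {L0,L1,L2,L3} ∩ {L0,L1,L2,L5} = {L0}; idom=L0

idom(L2) = L1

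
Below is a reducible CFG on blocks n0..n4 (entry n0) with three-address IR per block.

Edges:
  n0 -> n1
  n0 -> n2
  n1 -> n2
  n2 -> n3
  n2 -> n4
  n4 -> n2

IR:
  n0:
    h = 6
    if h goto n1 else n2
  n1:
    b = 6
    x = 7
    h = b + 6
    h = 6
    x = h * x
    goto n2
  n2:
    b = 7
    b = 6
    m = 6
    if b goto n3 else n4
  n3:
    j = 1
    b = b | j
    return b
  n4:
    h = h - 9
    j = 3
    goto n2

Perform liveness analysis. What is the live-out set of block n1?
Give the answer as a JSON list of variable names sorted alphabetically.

Answer: ["h"]

Derivation:
Block summaries:
  n0: {h} / ∅
  n1: {b,h,x} / ∅
  n2: {b,m} / ∅
  n3: {b,j} / {b}
  n4: {h,j} / {h}

Live sets:
  live n0: ∅→{h}
  live n1: ∅→{h}
  live n2: {h}→{b,h}
  live n3: {b}→∅
  live n4: {h}→{h}

live-out(n1) = ["h"]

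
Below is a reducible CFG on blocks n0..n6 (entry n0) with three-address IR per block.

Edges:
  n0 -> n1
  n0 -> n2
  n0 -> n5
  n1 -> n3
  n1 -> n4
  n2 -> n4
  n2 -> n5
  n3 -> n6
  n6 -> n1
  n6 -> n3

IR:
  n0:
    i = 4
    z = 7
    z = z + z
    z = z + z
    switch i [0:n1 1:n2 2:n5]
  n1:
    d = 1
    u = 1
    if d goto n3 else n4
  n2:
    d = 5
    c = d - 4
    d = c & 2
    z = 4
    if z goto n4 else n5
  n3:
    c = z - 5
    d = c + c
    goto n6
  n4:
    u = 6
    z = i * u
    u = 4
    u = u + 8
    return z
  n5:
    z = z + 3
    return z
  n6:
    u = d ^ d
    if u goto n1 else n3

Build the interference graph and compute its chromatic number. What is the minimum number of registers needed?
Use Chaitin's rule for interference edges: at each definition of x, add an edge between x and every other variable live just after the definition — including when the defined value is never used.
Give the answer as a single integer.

Per-block:
  n0: def={i,z} ue=∅
  n1: def={d,u} ue=∅
  n2: def={c,d,z} ue=∅
  n3: def={c,d} ue={z}
  n4: def={u,z} ue={i}
  n5: def={z} ue={z}
  n6: def={u} ue={d}

Liveness:
  n0 li=∅ lo={i,z}
  n1 li={i,z} lo={i,z}
  n2 li={i} lo={i,z}
  n3 li={i,z} lo={d,i,z}
  n4 li={i} lo=∅
  n5 li={z} lo=∅
  n6 li={d,i,z} lo={i,z}

Interfere edges:
  c: {i,z}
  d: {i,u,z}
  i: {c,d,u,z}
  u: {d,i,z}
  z: {c,d,i,u}

Chromatic number:
  clique {d,i,u,z} ⇒ need ≥ 4
  assign c→c2 d→c2 i→c0 u→c3 z→c1 — no edge inside a register ⇒ χ ≤ 4
  χ = 4

Answer: 4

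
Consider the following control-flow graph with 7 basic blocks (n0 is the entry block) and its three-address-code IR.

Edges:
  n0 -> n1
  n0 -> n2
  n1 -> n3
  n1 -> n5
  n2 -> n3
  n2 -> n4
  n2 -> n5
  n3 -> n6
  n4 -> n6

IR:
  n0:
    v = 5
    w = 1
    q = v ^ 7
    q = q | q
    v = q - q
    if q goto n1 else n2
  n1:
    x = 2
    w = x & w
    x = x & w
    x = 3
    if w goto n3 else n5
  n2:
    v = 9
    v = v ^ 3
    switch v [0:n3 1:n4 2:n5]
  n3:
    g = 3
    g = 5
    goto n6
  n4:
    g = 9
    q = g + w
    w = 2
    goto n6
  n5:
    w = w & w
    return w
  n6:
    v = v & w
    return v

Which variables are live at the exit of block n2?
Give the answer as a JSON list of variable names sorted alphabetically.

Answer: ["v", "w"]

Analysis:
Per-block:
  n0: {q,v,w} / ∅
  n1: {w,x} / {w}
  n2: {v} / ∅
  n3: {g} / ∅
  n4: {g,q,w} / {w}
  n5: {w} / {w}
  n6: {v} / {v,w}

Live sets:
  n0 li=∅ lo={v,w}
  n1 li={v,w} lo={v,w}
  n2 li={w} lo={v,w}
  n3 li={v,w} lo={v,w}
  n4 li={v,w} lo={v,w}
  n5 li={w} lo=∅
  n6 li={v,w} lo=∅

live-out(n2) = ["v", "w"]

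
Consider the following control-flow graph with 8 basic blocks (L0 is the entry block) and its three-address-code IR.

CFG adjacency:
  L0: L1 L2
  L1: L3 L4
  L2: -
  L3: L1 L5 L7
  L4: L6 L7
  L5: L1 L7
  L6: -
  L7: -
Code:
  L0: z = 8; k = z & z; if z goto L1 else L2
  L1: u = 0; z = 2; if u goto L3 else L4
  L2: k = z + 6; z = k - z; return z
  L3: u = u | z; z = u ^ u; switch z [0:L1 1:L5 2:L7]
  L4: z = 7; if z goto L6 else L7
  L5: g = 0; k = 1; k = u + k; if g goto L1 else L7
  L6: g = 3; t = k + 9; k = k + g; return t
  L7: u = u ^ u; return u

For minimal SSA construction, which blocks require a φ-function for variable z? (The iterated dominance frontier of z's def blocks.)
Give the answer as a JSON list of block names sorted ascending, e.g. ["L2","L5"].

Answer: ["L1", "L7"]

Derivation:
idom tree: L1←L0 L2←L0 L3←L1 L4←L1 L5←L3 L6←L4 L7←L1
Join-block Dom:
  L1: preds {L0,L3,L5}: {L0} ∩ {L0,L1,L3} ∩ {L0,L1,L3,L5} = {L0}; idom=L0
  L7: preds {L3,L4,L5}: {L0,L1,L3} ∩ {L0,L1,L4} ∩ {L0,L1,L3,L5} = {L0,L1}; idom=L1

DF walk-up:
  L1←L0: walk · to L0
  L1←L3: walk L3→L1 to L0
  L1←L5: walk L5→L3→L1 to L0
  L7←L3: walk L3 to L1
  L7←L4: walk L4 to L1
  L7←L5: walk L5→L3 to L1
  L0 → ∅
  L1 → {L1}
  L2 → ∅
  L3 → {L1,L7}
  L4 → {L7}
  L5 → {L1,L7}
  L6 → ∅
  L7 → ∅

φ for z: defs {L0,L1,L2,L3,L4}
  DF⁺ = {L1,L7}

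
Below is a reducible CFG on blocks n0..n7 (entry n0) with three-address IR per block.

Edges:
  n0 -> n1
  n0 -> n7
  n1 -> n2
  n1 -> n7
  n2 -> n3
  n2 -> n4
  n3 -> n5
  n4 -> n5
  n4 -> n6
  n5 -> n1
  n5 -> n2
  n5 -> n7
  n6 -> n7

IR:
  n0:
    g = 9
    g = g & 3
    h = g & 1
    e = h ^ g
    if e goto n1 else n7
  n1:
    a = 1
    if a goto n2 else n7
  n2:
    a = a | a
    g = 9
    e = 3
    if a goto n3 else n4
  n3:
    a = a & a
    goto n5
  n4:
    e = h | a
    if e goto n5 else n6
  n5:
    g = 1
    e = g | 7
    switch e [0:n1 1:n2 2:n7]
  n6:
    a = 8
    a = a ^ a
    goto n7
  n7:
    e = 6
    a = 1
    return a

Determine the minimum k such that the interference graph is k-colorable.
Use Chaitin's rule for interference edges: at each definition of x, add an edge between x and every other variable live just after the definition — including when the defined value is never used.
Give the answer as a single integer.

Block summaries:
  n0: {e,g,h} / ∅
  n1: {a} / ∅
  n2: {a,e,g} / {a}
  n3: {a} / {a}
  n4: {e} / {a,h}
  n5: {e,g} / ∅
  n6: {a} / ∅
  n7: {a,e} / ∅

Backward fixpoint:
  n0 li=∅ lo={h}
  n1 li={h} lo={a,h}
  n2 li={a,h} lo={a,h}
  n3 li={a,h} lo={a,h}
  n4 li={a,h} lo={a,h}
  n5 li={a,h} lo={a,h}
  n6 li=∅ lo=∅
  n7 li=∅ lo=∅

Interference:
  a: {e,g,h}
  e: {a,h}
  g: {a,h}
  h: {a,e,g}

Colouring:
  lower bound: {a,e,h} mutually conflict ⇒ χ ≥ 3
  assign a→R0 e→R2 g→R2 h→R1 — no edge inside a register ⇒ χ ≤ 3
  χ = 3

Answer: 3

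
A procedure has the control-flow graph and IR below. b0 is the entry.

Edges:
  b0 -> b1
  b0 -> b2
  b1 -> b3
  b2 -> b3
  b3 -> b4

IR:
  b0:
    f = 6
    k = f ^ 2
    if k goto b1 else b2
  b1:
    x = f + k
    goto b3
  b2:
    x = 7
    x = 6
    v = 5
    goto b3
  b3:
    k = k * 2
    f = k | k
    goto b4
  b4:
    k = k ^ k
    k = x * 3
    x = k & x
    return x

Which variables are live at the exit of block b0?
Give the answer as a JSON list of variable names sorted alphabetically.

Answer: ["f", "k"]

Derivation:
Block summaries:
  b0: def={f,k} ue=∅
  b1: def={x} ue={f,k}
  b2: def={v,x} ue=∅
  b3: def={f,k} ue={k}
  b4: def={k,x} ue={k,x}

Live sets:
  live b0: ∅→{f,k}
  live b1: {f,k}→{k,x}
  live b2: {k}→{k,x}
  live b3: {k,x}→{k,x}
  live b4: {k,x}→∅

live-out(b0) = ["f", "k"]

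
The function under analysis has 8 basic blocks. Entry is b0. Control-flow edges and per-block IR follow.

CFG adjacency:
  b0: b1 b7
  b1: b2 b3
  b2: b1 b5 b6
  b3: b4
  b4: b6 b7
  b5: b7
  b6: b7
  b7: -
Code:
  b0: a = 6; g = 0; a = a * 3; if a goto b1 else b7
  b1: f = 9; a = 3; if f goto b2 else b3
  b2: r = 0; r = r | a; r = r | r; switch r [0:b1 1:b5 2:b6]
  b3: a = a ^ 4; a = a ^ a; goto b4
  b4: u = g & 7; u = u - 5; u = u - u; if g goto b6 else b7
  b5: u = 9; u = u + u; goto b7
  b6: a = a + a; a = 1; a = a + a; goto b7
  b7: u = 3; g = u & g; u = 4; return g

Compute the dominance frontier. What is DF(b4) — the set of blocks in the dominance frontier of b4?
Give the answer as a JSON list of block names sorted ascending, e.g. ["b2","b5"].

idom tree: b1←b0 b2←b1 b3←b1 b4←b3 b5←b2 b6←b1 b7←b0
Join-block Dom:
  b1: preds {b0,b2}: {b0} ∩ {b0,b1,b2} = {b0}; idom=b0
  b6: preds {b2,b4}: {b0,b1,b2} ∩ {b0,b1,b3,b4} = {b0,b1}; idom=b1
  b7: preds {b0,b4,b5,b6}: {b0} ∩ {b0,b1,b3,b4} ∩ {b0,b1,b2,b5} ∩ {b0,b1,b6} = {b0}; idom=b0

DF walk-up:
  b1←b0: walk · to b0
  b1←b2: walk b2→b1 to b0
  b6←b2: walk b2 to b1
  b6←b4: walk b4→b3 to b1
  b7←b0: walk · to b0
  b7←b4: walk b4→b3→b1 to b0
  b7←b5: walk b5→b2→b1 to b0
  b7←b6: walk b6→b1 to b0
  b0: DF=∅
  b1: DF={b1,b7}
  b2: DF={b1,b6,b7}
  b3: DF={b6,b7}
  b4: DF={b6,b7}
  b5: DF={b7}
  b6: DF={b7}
  b7: DF=∅

DF(b4) = ["b6", "b7"]

Answer: ["b6", "b7"]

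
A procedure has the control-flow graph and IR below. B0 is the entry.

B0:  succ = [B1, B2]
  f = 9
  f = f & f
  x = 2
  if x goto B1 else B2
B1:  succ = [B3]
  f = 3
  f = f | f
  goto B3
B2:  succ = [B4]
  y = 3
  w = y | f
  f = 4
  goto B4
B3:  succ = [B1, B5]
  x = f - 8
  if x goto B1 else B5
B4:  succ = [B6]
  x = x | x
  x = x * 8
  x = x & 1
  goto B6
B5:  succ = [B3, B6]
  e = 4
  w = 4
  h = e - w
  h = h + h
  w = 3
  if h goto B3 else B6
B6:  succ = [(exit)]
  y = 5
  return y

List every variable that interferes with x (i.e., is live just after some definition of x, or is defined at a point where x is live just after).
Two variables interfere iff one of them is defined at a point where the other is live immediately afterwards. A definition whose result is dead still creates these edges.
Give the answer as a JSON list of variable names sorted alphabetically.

Block summaries:
  B0 def {f,x} use ∅
  B1 def {f} use ∅
  B2 def {f,w,y} use {f}
  B3 def {x} use {f}
  B4 def {x} use {x}
  B5 def {e,h,w} use ∅
  B6 def {y} use ∅

Live sets:
  B0 li=∅ lo={f,x}
  B1 li=∅ lo={f}
  B2 li={f,x} lo={x}
  B3 li={f} lo={f}
  B4 li={x} lo=∅
  B5 li={f} lo={f}
  B6 li=∅ lo=∅

Conflict graph:
  e — {f,w}
  f — {e,h,w,x,y}
  h — {f,w}
  w — {e,f,h,x}
  x — {f,w,y}
  y — {f,x}

N(x) = ["f", "w", "y"]

Answer: ["f", "w", "y"]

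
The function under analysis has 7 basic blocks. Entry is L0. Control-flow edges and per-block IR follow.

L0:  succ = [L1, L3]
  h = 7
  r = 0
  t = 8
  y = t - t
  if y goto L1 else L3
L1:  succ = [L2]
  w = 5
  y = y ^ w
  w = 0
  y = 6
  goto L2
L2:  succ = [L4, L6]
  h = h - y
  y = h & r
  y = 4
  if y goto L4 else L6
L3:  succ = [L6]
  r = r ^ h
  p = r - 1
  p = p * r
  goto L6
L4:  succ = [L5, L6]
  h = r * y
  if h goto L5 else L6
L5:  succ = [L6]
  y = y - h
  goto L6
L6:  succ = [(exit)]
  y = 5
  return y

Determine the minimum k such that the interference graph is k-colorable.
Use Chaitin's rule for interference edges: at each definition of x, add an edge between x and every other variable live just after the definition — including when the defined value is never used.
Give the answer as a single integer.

Answer: 4

Derivation:
Block summaries:
  L0: def={h,r,t,y} ue=∅
  L1: def={w,y} ue={y}
  L2: def={h,y} ue={h,r,y}
  L3: def={p,r} ue={h,r}
  L4: def={h} ue={r,y}
  L5: def={y} ue={h,y}
  L6: def={y} ue=∅

Live sets:
  L0 li=∅ lo={h,r,y}
  L1 li={h,r,y} lo={h,r,y}
  L2 li={h,r,y} lo={r,y}
  L3 li={h,r} lo=∅
  L4 li={r,y} lo={h,y}
  L5 li={h,y} lo=∅
  L6 li=∅ lo=∅

Conflict graph:
  h — {r,t,w,y}
  p — {r}
  r — {h,p,t,w,y}
  t — {h,r}
  w — {h,r,y}
  y — {h,r,w}

Chromatic number:
  lower bound: {h,r,w,y} mutually conflict ⇒ χ ≥ 4
  4-colouring: R0={r}  R1={h,p}  R2={t,w}  R3={y}
  χ = 4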